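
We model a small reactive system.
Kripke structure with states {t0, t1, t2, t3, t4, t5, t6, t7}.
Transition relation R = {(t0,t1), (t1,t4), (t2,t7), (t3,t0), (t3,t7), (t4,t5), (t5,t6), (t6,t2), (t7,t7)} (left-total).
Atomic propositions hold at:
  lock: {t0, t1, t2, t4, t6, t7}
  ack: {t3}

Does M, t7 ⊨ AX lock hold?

Sat(AX lock) = {s : every successor in {t0, t1, t2, t4, t6, t7}} = {t0, t1, t2, t3, t5, t6, t7}
t7 ∈ Sat(AX lock) = {t0, t1, t2, t3, t5, t6, t7}, so the formula holds at t7.

Yes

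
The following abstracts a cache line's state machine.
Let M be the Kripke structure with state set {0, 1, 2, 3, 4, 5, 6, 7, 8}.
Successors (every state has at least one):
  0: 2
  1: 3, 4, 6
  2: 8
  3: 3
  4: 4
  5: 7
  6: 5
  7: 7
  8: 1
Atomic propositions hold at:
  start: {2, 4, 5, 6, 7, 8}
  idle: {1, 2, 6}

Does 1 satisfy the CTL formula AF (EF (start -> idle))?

Yes

Sat(start -> idle) = {0, 1, 2, 3, 6}
EF (start -> idle): least fixpoint, start Z0 = {0, 1, 2, 3, 6}, add states with some successor in Z. Z1 = {0, 1, 2, 3, 6, 8}; fixed.
Sat(EF (start -> idle)) = {0, 1, 2, 3, 6, 8}
AF (EF (start -> idle)): least fixpoint, start Z0 = {0, 1, 2, 3, 6, 8}, add states with every successor in Z. Already a fixed point.
Sat(AF (EF (start -> idle))) = {0, 1, 2, 3, 6, 8}
1 ∈ Sat(AF (EF (start -> idle))) = {0, 1, 2, 3, 6, 8}, so the formula holds at 1.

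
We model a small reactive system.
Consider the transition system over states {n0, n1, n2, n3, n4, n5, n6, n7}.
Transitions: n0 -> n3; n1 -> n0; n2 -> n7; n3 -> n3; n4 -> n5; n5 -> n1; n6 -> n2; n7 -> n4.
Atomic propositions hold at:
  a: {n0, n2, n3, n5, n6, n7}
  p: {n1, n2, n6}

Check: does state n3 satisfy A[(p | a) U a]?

Yes

Sat(p | a) = {n0, n1, n2, n3, n5, n6, n7}
A[(p | a) U a]: least fixpoint, start Z0 = Sat(a) = {n0, n2, n3, n5, n6, n7}, add states in Sat(p | a) with every successor in Z. Z1 = {n0, n1, n2, n3, n5, n6, n7}; fixed.
Sat(A[(p | a) U a]) = {n0, n1, n2, n3, n5, n6, n7}
n3 ∈ Sat(A[(p | a) U a]) = {n0, n1, n2, n3, n5, n6, n7}, so the formula holds at n3.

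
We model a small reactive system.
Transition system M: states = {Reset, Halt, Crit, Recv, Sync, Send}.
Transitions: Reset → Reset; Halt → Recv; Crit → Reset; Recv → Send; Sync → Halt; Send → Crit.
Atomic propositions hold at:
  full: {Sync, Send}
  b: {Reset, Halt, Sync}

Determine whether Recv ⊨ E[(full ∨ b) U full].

Sat(full ∨ b) = {Reset, Halt, Sync, Send}
E[(full ∨ b) U full]: least fixpoint, start Z0 = Sat(full) = {Sync, Send}, add states in Sat(full ∨ b) with some successor in Z. Already a fixed point.
Sat(E[(full ∨ b) U full]) = {Sync, Send}
Recv ∉ Sat(E[(full ∨ b) U full]) = {Sync, Send}, so the formula does not hold at Recv.

No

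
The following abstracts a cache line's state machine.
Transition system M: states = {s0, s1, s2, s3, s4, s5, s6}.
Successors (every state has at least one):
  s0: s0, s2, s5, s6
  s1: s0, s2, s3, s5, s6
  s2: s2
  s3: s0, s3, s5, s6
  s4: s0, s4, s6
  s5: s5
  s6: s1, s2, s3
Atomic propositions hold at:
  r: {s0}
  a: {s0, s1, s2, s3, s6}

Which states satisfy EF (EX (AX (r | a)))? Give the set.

{s0, s1, s2, s3, s4, s6}

Sat(r | a) = {s0, s1, s2, s3, s6}
Sat(AX (r | a)) = {s : every successor in {s0, s1, s2, s3, s6}} = {s2, s6}
Sat(EX (AX (r | a))) = {s : some successor in {s2, s6}} = {s0, s1, s2, s3, s4, s6}
EF (EX (AX (r | a))): least fixpoint, start Z0 = {s0, s1, s2, s3, s4, s6}, add states with some successor in Z. Already a fixed point.
Sat(EF (EX (AX (r | a)))) = {s0, s1, s2, s3, s4, s6}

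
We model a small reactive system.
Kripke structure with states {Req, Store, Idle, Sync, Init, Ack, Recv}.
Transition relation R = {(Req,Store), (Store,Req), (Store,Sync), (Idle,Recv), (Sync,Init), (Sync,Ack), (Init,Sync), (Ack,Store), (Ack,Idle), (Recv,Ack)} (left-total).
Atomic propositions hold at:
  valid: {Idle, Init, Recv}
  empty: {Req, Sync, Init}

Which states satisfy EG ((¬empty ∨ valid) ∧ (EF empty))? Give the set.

Sat(¬empty) = {Store, Idle, Ack, Recv}
Sat(¬empty ∨ valid) = {Store, Idle, Init, Ack, Recv}
EF empty: least fixpoint, start Z0 = {Req, Sync, Init}, add states with some successor in Z. Z1 = {Req, Store, Sync, Init}; Z2 = {Req, Store, Sync, Init, Ack}; Z3 = {Req, Store, Sync, Init, Ack, Recv}; Z4 = {Req, Store, Idle, Sync, Init, Ack, Recv}; fixed.
Sat(EF empty) = {Req, Store, Idle, Sync, Init, Ack, Recv}
Sat((¬empty ∨ valid) ∧ (EF empty)) = {Store, Idle, Init, Ack, Recv}
EG ((¬empty ∨ valid) ∧ (EF empty)): greatest fixpoint, start Z0 = {Store, Idle, Init, Ack, Recv}, keep only states in Sat with some successor in Z. Z1 = {Idle, Ack, Recv}; fixed.
Sat(EG ((¬empty ∨ valid) ∧ (EF empty))) = {Idle, Ack, Recv}

{Idle, Ack, Recv}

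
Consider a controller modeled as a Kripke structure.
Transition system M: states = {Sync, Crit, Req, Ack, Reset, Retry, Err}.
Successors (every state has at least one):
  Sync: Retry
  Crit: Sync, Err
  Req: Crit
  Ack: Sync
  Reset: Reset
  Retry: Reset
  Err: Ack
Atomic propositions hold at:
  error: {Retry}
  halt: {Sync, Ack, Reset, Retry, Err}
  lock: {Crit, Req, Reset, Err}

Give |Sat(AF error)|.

6

AF error: least fixpoint, start Z0 = {Retry}, add states with every successor in Z. Z1 = {Sync, Retry}; Z2 = {Sync, Ack, Retry}; Z3 = {Sync, Ack, Retry, Err}; Z4 = {Sync, Crit, Ack, Retry, Err}; Z5 = {Sync, Crit, Req, Ack, Retry, Err}; fixed.
Sat(AF error) = {Sync, Crit, Req, Ack, Retry, Err}
|Sat(AF error)| = |{Sync, Crit, Req, Ack, Retry, Err}| = 6.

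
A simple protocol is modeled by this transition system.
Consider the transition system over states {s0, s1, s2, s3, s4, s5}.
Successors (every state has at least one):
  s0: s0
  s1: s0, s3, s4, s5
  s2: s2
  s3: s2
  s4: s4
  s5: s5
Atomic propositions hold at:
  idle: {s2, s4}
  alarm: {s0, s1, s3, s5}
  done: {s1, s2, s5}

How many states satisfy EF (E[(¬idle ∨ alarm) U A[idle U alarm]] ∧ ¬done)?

3

Sat(¬idle) = {s0, s1, s3, s5}
Sat(¬idle ∨ alarm) = {s0, s1, s3, s5}
A[idle U alarm]: least fixpoint, start Z0 = Sat(alarm) = {s0, s1, s3, s5}, add states in Sat(idle) with every successor in Z. Already a fixed point.
Sat(A[idle U alarm]) = {s0, s1, s3, s5}
E[(¬idle ∨ alarm) U A[idle U alarm]]: least fixpoint, start Z0 = Sat(A[idle U alarm]) = {s0, s1, s3, s5}, add states in Sat(¬idle ∨ alarm) with some successor in Z. Already a fixed point.
Sat(E[(¬idle ∨ alarm) U A[idle U alarm]]) = {s0, s1, s3, s5}
Sat(¬done) = {s0, s3, s4}
Sat(E[(¬idle ∨ alarm) U A[idle U alarm]] ∧ ¬done) = {s0, s3}
EF (E[(¬idle ∨ alarm) U A[idle U alarm]] ∧ ¬done): least fixpoint, start Z0 = {s0, s3}, add states with some successor in Z. Z1 = {s0, s1, s3}; fixed.
Sat(EF (E[(¬idle ∨ alarm) U A[idle U alarm]] ∧ ¬done)) = {s0, s1, s3}
|Sat(EF (E[(¬idle ∨ alarm) U A[idle U alarm]] ∧ ¬done))| = |{s0, s1, s3}| = 3.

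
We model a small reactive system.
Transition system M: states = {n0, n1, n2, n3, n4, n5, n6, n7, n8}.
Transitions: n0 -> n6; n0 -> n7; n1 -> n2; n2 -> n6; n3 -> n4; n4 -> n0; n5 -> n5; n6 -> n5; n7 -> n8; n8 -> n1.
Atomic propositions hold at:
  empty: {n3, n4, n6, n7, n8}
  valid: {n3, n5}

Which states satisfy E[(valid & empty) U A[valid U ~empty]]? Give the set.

{n0, n1, n2, n5}

Sat(valid & empty) = {n3}
Sat(~empty) = {n0, n1, n2, n5}
A[valid U ~empty]: least fixpoint, start Z0 = Sat(~empty) = {n0, n1, n2, n5}, add states in Sat(valid) with every successor in Z. Already a fixed point.
Sat(A[valid U ~empty]) = {n0, n1, n2, n5}
E[(valid & empty) U A[valid U ~empty]]: least fixpoint, start Z0 = Sat(A[valid U ~empty]) = {n0, n1, n2, n5}, add states in Sat(valid & empty) with some successor in Z. Already a fixed point.
Sat(E[(valid & empty) U A[valid U ~empty]]) = {n0, n1, n2, n5}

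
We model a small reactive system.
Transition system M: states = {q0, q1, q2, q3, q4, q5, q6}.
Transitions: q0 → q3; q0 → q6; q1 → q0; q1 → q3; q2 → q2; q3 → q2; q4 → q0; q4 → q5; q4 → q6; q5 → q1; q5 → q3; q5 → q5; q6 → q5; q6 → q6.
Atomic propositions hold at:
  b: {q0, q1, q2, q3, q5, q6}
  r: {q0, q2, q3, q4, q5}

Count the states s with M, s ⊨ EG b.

6

EG b: greatest fixpoint, start Z0 = {q0, q1, q2, q3, q5, q6}, keep only states in Sat with some successor in Z. Already a fixed point.
Sat(EG b) = {q0, q1, q2, q3, q5, q6}
|Sat(EG b)| = |{q0, q1, q2, q3, q5, q6}| = 6.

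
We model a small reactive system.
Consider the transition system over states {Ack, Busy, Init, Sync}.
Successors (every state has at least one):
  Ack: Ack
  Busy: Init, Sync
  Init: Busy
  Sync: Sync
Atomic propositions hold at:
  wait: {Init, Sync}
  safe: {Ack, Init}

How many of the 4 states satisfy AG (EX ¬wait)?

1

Sat(¬wait) = {Ack, Busy}
Sat(EX ¬wait) = {s : some successor in {Ack, Busy}} = {Ack, Init}
AG (EX ¬wait): greatest fixpoint, start Z0 = {Ack, Init}, keep only states in Sat with every successor in Z. Z1 = {Ack}; fixed.
Sat(AG (EX ¬wait)) = {Ack}
|Sat(AG (EX ¬wait))| = |{Ack}| = 1.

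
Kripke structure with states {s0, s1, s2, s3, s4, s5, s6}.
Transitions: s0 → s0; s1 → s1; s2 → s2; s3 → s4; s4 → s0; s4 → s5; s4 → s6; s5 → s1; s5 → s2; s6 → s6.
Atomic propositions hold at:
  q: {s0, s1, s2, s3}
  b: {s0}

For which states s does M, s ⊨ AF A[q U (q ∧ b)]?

{s0}

Sat(q ∧ b) = {s0}
A[q U (q ∧ b)]: least fixpoint, start Z0 = Sat((q ∧ b)) = {s0}, add states in Sat(q) with every successor in Z. Already a fixed point.
Sat(A[q U (q ∧ b)]) = {s0}
AF A[q U (q ∧ b)]: least fixpoint, start Z0 = {s0}, add states with every successor in Z. Already a fixed point.
Sat(AF A[q U (q ∧ b)]) = {s0}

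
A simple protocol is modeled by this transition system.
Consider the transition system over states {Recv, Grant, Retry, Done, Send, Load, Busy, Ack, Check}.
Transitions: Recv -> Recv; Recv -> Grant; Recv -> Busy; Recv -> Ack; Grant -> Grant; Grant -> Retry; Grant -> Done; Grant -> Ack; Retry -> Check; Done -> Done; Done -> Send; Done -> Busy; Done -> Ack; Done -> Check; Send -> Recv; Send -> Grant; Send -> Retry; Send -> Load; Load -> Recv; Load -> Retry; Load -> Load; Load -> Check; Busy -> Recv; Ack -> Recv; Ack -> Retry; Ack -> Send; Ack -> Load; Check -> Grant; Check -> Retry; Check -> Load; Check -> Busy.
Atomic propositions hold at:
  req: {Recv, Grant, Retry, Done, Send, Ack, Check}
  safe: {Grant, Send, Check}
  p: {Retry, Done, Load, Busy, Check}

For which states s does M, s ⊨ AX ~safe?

{Busy}

Sat(~safe) = {Recv, Retry, Done, Load, Busy, Ack}
Sat(AX ~safe) = {s : every successor in {Recv, Retry, Done, Load, Busy, Ack}} = {Busy}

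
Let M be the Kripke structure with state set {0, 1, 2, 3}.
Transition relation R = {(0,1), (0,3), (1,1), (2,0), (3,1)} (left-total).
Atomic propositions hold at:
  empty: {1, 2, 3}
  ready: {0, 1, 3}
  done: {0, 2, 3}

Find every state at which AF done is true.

{0, 2, 3}

AF done: least fixpoint, start Z0 = {0, 2, 3}, add states with every successor in Z. Already a fixed point.
Sat(AF done) = {0, 2, 3}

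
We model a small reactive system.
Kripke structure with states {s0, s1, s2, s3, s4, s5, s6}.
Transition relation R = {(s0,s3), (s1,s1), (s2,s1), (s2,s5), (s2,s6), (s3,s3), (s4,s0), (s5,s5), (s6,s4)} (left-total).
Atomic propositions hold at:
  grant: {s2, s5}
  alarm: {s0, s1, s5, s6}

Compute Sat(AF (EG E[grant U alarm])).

{s1, s2, s5}

E[grant U alarm]: least fixpoint, start Z0 = Sat(alarm) = {s0, s1, s5, s6}, add states in Sat(grant) with some successor in Z. Z1 = {s0, s1, s2, s5, s6}; fixed.
Sat(E[grant U alarm]) = {s0, s1, s2, s5, s6}
EG E[grant U alarm]: greatest fixpoint, start Z0 = {s0, s1, s2, s5, s6}, keep only states in Sat with some successor in Z. Z1 = {s1, s2, s5}; fixed.
Sat(EG E[grant U alarm]) = {s1, s2, s5}
AF (EG E[grant U alarm]): least fixpoint, start Z0 = {s1, s2, s5}, add states with every successor in Z. Already a fixed point.
Sat(AF (EG E[grant U alarm])) = {s1, s2, s5}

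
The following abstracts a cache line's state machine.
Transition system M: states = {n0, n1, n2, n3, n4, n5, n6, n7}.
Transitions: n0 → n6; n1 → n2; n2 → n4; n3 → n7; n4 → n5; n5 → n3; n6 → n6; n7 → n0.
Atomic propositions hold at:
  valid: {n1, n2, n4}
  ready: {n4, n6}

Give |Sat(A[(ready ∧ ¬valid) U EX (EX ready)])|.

4

Sat(¬valid) = {n0, n3, n5, n6, n7}
Sat(ready ∧ ¬valid) = {n6}
Sat(EX ready) = {s : some successor in {n4, n6}} = {n0, n2, n6}
Sat(EX (EX ready)) = {s : some successor in {n0, n2, n6}} = {n0, n1, n6, n7}
A[(ready ∧ ¬valid) U EX (EX ready)]: least fixpoint, start Z0 = Sat(EX (EX ready)) = {n0, n1, n6, n7}, add states in Sat(ready ∧ ¬valid) with every successor in Z. Already a fixed point.
Sat(A[(ready ∧ ¬valid) U EX (EX ready)]) = {n0, n1, n6, n7}
|Sat(A[(ready ∧ ¬valid) U EX (EX ready)])| = |{n0, n1, n6, n7}| = 4.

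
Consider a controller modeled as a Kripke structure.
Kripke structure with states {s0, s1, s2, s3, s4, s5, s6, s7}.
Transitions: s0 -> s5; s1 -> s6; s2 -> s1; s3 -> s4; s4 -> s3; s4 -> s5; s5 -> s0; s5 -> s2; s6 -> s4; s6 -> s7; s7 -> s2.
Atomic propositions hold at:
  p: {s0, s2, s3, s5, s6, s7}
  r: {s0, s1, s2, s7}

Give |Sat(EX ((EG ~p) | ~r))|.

5

Sat(~p) = {s1, s4}
EG ~p: greatest fixpoint, start Z0 = {s1, s4}, keep only states in Sat with some successor in Z. Z1 = ∅; fixed.
Sat(EG ~p) = ∅
Sat(~r) = {s3, s4, s5, s6}
Sat((EG ~p) | ~r) = {s3, s4, s5, s6}
Sat(EX ((EG ~p) | ~r)) = {s : some successor in {s3, s4, s5, s6}} = {s0, s1, s3, s4, s6}
|Sat(EX ((EG ~p) | ~r))| = |{s0, s1, s3, s4, s6}| = 5.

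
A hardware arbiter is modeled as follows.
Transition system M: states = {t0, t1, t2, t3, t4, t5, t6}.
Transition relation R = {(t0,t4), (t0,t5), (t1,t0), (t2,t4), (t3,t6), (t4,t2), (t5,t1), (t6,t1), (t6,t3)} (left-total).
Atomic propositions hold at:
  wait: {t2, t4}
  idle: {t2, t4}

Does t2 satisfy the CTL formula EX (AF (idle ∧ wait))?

Yes

Sat(idle ∧ wait) = {t2, t4}
AF (idle ∧ wait): least fixpoint, start Z0 = {t2, t4}, add states with every successor in Z. Already a fixed point.
Sat(AF (idle ∧ wait)) = {t2, t4}
Sat(EX (AF (idle ∧ wait))) = {s : some successor in {t2, t4}} = {t0, t2, t4}
t2 ∈ Sat(EX (AF (idle ∧ wait))) = {t0, t2, t4}, so the formula holds at t2.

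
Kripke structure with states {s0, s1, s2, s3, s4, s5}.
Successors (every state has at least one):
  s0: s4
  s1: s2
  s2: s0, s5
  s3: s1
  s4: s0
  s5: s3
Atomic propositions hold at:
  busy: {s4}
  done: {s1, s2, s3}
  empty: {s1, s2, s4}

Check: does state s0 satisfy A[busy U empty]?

No

A[busy U empty]: least fixpoint, start Z0 = Sat(empty) = {s1, s2, s4}, add states in Sat(busy) with every successor in Z. Already a fixed point.
Sat(A[busy U empty]) = {s1, s2, s4}
s0 ∉ Sat(A[busy U empty]) = {s1, s2, s4}, so the formula does not hold at s0.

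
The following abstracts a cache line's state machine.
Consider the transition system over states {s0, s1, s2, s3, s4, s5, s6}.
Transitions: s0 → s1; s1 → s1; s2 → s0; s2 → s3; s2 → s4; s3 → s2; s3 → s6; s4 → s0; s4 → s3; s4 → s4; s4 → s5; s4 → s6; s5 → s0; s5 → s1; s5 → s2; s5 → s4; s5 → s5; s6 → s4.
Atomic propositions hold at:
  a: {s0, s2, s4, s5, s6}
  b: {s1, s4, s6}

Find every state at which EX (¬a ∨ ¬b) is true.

{s0, s1, s2, s3, s4, s5}

Sat(¬a) = {s1, s3}
Sat(¬b) = {s0, s2, s3, s5}
Sat(¬a ∨ ¬b) = {s0, s1, s2, s3, s5}
Sat(EX (¬a ∨ ¬b)) = {s : some successor in {s0, s1, s2, s3, s5}} = {s0, s1, s2, s3, s4, s5}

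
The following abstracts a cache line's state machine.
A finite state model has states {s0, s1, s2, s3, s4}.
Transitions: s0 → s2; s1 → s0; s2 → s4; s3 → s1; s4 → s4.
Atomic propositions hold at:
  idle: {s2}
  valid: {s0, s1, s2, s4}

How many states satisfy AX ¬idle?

Sat(¬idle) = {s0, s1, s3, s4}
Sat(AX ¬idle) = {s : every successor in {s0, s1, s3, s4}} = {s1, s2, s3, s4}
|Sat(AX ¬idle)| = |{s1, s2, s3, s4}| = 4.

4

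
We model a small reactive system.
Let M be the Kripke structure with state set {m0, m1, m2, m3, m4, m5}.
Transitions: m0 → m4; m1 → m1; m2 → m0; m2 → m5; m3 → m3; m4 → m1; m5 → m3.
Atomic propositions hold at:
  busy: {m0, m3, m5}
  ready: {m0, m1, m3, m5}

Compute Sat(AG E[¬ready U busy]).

{m3, m5}

Sat(¬ready) = {m2, m4}
E[¬ready U busy]: least fixpoint, start Z0 = Sat(busy) = {m0, m3, m5}, add states in Sat(¬ready) with some successor in Z. Z1 = {m0, m2, m3, m5}; fixed.
Sat(E[¬ready U busy]) = {m0, m2, m3, m5}
AG E[¬ready U busy]: greatest fixpoint, start Z0 = {m0, m2, m3, m5}, keep only states in Sat with every successor in Z. Z1 = {m2, m3, m5}; Z2 = {m3, m5}; fixed.
Sat(AG E[¬ready U busy]) = {m3, m5}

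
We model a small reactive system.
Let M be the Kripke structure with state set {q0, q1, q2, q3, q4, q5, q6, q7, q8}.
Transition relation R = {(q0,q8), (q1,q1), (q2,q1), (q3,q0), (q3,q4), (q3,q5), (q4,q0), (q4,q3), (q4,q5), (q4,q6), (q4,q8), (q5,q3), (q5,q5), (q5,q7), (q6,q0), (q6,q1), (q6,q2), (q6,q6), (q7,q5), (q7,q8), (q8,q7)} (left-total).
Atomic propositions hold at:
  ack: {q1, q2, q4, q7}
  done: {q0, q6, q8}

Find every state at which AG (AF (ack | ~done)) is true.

{q1, q2}

Sat(~done) = {q1, q2, q3, q4, q5, q7}
Sat(ack | ~done) = {q1, q2, q3, q4, q5, q7}
AF (ack | ~done): least fixpoint, start Z0 = {q1, q2, q3, q4, q5, q7}, add states with every successor in Z. Z1 = {q1, q2, q3, q4, q5, q7, q8}; Z2 = {q0, q1, q2, q3, q4, q5, q7, q8}; fixed.
Sat(AF (ack | ~done)) = {q0, q1, q2, q3, q4, q5, q7, q8}
AG (AF (ack | ~done)): greatest fixpoint, start Z0 = {q0, q1, q2, q3, q4, q5, q7, q8}, keep only states in Sat with every successor in Z. Z1 = {q0, q1, q2, q3, q5, q7, q8}; Z2 = {q0, q1, q2, q5, q7, q8}; Z3 = {q0, q1, q2, q7, q8}; Z4 = {q0, q1, q2, q8}; Z5 = {q0, q1, q2}; Z6 = {q1, q2}; fixed.
Sat(AG (AF (ack | ~done))) = {q1, q2}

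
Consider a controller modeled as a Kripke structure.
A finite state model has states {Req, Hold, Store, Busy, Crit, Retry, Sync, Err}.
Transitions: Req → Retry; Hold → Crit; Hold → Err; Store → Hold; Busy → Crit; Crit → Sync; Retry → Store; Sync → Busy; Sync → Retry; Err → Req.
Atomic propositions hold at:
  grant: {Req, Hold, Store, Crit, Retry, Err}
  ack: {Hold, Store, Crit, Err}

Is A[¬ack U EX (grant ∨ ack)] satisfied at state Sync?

Yes

Sat(¬ack) = {Req, Busy, Retry, Sync}
Sat(grant ∨ ack) = {Req, Hold, Store, Crit, Retry, Err}
Sat(EX (grant ∨ ack)) = {s : some successor in {Req, Hold, Store, Crit, Retry, Err}} = {Req, Hold, Store, Busy, Retry, Sync, Err}
A[¬ack U EX (grant ∨ ack)]: least fixpoint, start Z0 = Sat(EX (grant ∨ ack)) = {Req, Hold, Store, Busy, Retry, Sync, Err}, add states in Sat(¬ack) with every successor in Z. Already a fixed point.
Sat(A[¬ack U EX (grant ∨ ack)]) = {Req, Hold, Store, Busy, Retry, Sync, Err}
Sync ∈ Sat(A[¬ack U EX (grant ∨ ack)]) = {Req, Hold, Store, Busy, Retry, Sync, Err}, so the formula holds at Sync.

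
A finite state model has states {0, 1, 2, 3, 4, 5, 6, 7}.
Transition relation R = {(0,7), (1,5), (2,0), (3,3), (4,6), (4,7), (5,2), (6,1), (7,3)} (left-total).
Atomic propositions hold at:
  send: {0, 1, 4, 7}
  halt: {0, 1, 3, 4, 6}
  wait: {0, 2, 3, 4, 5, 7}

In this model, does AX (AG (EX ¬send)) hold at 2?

Sat(¬send) = {2, 3, 5, 6}
Sat(EX ¬send) = {s : some successor in {2, 3, 5, 6}} = {1, 3, 4, 5, 7}
AG (EX ¬send): greatest fixpoint, start Z0 = {1, 3, 4, 5, 7}, keep only states in Sat with every successor in Z. Z1 = {1, 3, 7}; Z2 = {3, 7}; fixed.
Sat(AG (EX ¬send)) = {3, 7}
Sat(AX (AG (EX ¬send))) = {s : every successor in {3, 7}} = {0, 3, 7}
2 ∉ Sat(AX (AG (EX ¬send))) = {0, 3, 7}, so the formula does not hold at 2.

No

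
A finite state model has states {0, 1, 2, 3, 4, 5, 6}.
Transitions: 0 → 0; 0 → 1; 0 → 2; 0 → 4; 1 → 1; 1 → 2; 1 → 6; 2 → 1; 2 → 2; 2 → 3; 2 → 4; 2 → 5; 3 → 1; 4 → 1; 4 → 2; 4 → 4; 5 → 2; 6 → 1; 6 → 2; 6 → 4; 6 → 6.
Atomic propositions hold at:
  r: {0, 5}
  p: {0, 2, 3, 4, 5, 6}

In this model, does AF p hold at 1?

No

AF p: least fixpoint, start Z0 = {0, 2, 3, 4, 5, 6}, add states with every successor in Z. Already a fixed point.
Sat(AF p) = {0, 2, 3, 4, 5, 6}
1 ∉ Sat(AF p) = {0, 2, 3, 4, 5, 6}, so the formula does not hold at 1.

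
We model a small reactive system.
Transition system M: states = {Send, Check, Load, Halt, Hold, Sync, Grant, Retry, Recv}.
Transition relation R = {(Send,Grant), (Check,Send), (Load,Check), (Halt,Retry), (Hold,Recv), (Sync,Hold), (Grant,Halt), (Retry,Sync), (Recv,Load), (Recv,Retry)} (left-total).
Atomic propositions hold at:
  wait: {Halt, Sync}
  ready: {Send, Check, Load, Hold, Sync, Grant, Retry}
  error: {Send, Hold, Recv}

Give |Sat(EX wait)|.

2

Sat(EX wait) = {s : some successor in {Halt, Sync}} = {Grant, Retry}
|Sat(EX wait)| = |{Grant, Retry}| = 2.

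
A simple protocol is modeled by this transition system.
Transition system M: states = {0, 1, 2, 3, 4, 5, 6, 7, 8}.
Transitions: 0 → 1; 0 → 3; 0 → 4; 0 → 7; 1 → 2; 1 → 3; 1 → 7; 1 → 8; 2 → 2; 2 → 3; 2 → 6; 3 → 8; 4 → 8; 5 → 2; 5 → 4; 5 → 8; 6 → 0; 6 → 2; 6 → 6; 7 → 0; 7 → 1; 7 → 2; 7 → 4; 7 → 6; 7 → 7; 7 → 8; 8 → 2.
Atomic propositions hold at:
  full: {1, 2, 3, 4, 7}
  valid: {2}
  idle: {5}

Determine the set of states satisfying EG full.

{1, 2, 7}

EG full: greatest fixpoint, start Z0 = {1, 2, 3, 4, 7}, keep only states in Sat with some successor in Z. Z1 = {1, 2, 7}; fixed.
Sat(EG full) = {1, 2, 7}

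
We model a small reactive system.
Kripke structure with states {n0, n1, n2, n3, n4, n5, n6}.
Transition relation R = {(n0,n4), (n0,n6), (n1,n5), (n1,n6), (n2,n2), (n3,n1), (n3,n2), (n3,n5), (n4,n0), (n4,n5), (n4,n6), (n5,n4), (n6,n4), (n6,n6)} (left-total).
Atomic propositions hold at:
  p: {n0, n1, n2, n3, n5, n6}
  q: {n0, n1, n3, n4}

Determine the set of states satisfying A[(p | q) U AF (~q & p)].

{n1, n2, n3, n5, n6}

Sat(p | q) = {n0, n1, n2, n3, n4, n5, n6}
Sat(~q) = {n2, n5, n6}
Sat(~q & p) = {n2, n5, n6}
AF (~q & p): least fixpoint, start Z0 = {n2, n5, n6}, add states with every successor in Z. Z1 = {n1, n2, n5, n6}; Z2 = {n1, n2, n3, n5, n6}; fixed.
Sat(AF (~q & p)) = {n1, n2, n3, n5, n6}
A[(p | q) U AF (~q & p)]: least fixpoint, start Z0 = Sat(AF (~q & p)) = {n1, n2, n3, n5, n6}, add states in Sat(p | q) with every successor in Z. Already a fixed point.
Sat(A[(p | q) U AF (~q & p)]) = {n1, n2, n3, n5, n6}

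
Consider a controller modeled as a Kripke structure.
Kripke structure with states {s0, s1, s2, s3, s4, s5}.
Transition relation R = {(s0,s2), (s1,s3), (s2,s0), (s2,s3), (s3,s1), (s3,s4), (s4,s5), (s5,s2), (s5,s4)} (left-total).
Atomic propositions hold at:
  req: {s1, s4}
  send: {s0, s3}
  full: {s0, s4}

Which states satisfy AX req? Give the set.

Sat(AX req) = {s : every successor in {s1, s4}} = {s3}

{s3}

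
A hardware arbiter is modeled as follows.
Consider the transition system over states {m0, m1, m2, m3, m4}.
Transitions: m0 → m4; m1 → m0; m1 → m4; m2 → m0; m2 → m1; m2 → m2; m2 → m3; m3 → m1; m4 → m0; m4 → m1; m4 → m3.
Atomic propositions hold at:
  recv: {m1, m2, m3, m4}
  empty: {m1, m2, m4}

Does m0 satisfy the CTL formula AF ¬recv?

Sat(¬recv) = {m0}
AF ¬recv: least fixpoint, start Z0 = {m0}, add states with every successor in Z. Already a fixed point.
Sat(AF ¬recv) = {m0}
m0 ∈ Sat(AF ¬recv) = {m0}, so the formula holds at m0.

Yes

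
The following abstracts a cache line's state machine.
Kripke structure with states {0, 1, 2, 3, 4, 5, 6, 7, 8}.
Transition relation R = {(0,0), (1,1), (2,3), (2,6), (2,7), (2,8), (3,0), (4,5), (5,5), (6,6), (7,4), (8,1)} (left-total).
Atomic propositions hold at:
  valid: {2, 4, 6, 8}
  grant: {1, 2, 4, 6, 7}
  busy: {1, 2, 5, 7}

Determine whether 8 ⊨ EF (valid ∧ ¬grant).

Sat(¬grant) = {0, 3, 5, 8}
Sat(valid ∧ ¬grant) = {8}
EF (valid ∧ ¬grant): least fixpoint, start Z0 = {8}, add states with some successor in Z. Z1 = {2, 8}; fixed.
Sat(EF (valid ∧ ¬grant)) = {2, 8}
8 ∈ Sat(EF (valid ∧ ¬grant)) = {2, 8}, so the formula holds at 8.

Yes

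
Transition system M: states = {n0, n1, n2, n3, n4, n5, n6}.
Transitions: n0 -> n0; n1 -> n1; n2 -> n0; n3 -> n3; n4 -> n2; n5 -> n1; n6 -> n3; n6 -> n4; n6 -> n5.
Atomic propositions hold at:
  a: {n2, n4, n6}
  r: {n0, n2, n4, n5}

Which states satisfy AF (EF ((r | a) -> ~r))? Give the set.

{n1, n3, n5, n6}

Sat(r | a) = {n0, n2, n4, n5, n6}
Sat(~r) = {n1, n3, n6}
Sat((r | a) -> ~r) = {n1, n3, n6}
EF ((r | a) -> ~r): least fixpoint, start Z0 = {n1, n3, n6}, add states with some successor in Z. Z1 = {n1, n3, n5, n6}; fixed.
Sat(EF ((r | a) -> ~r)) = {n1, n3, n5, n6}
AF (EF ((r | a) -> ~r)): least fixpoint, start Z0 = {n1, n3, n5, n6}, add states with every successor in Z. Already a fixed point.
Sat(AF (EF ((r | a) -> ~r))) = {n1, n3, n5, n6}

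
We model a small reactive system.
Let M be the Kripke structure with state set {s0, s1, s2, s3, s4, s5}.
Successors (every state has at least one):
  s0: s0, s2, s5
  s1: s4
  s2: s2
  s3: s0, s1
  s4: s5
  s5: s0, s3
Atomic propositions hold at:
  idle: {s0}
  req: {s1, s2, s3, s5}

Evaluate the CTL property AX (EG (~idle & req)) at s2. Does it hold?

Yes

Sat(~idle) = {s1, s2, s3, s4, s5}
Sat(~idle & req) = {s1, s2, s3, s5}
EG (~idle & req): greatest fixpoint, start Z0 = {s1, s2, s3, s5}, keep only states in Sat with some successor in Z. Z1 = {s2, s3, s5}; Z2 = {s2, s5}; Z3 = {s2}; fixed.
Sat(EG (~idle & req)) = {s2}
Sat(AX (EG (~idle & req))) = {s : every successor in {s2}} = {s2}
s2 ∈ Sat(AX (EG (~idle & req))) = {s2}, so the formula holds at s2.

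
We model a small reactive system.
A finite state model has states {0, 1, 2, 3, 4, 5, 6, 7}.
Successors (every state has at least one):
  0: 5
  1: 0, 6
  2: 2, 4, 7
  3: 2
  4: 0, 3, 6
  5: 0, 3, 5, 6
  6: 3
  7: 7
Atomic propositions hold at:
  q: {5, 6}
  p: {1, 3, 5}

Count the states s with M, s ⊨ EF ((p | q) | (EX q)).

7

Sat(p | q) = {1, 3, 5, 6}
Sat(EX q) = {s : some successor in {5, 6}} = {0, 1, 4, 5}
Sat((p | q) | (EX q)) = {0, 1, 3, 4, 5, 6}
EF ((p | q) | (EX q)): least fixpoint, start Z0 = {0, 1, 3, 4, 5, 6}, add states with some successor in Z. Z1 = {0, 1, 2, 3, 4, 5, 6}; fixed.
Sat(EF ((p | q) | (EX q))) = {0, 1, 2, 3, 4, 5, 6}
|Sat(EF ((p | q) | (EX q)))| = |{0, 1, 2, 3, 4, 5, 6}| = 7.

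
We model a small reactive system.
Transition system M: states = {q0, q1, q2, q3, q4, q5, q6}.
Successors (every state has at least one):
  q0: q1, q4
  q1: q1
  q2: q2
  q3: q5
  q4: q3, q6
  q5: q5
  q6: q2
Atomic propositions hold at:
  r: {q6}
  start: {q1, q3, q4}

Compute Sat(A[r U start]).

A[r U start]: least fixpoint, start Z0 = Sat(start) = {q1, q3, q4}, add states in Sat(r) with every successor in Z. Already a fixed point.
Sat(A[r U start]) = {q1, q3, q4}

{q1, q3, q4}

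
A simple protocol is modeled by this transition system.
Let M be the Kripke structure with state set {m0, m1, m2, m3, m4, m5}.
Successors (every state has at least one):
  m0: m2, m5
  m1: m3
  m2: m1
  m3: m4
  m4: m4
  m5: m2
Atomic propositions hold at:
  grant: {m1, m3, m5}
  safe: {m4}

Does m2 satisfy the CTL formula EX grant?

Yes

Sat(EX grant) = {s : some successor in {m1, m3, m5}} = {m0, m1, m2}
m2 ∈ Sat(EX grant) = {m0, m1, m2}, so the formula holds at m2.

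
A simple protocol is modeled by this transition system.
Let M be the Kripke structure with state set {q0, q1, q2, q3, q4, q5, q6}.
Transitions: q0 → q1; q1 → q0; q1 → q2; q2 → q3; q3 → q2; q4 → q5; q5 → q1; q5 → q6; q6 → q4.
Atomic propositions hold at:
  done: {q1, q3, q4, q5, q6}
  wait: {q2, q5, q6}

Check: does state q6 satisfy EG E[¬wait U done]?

Sat(¬wait) = {q0, q1, q3, q4}
E[¬wait U done]: least fixpoint, start Z0 = Sat(done) = {q1, q3, q4, q5, q6}, add states in Sat(¬wait) with some successor in Z. Z1 = {q0, q1, q3, q4, q5, q6}; fixed.
Sat(E[¬wait U done]) = {q0, q1, q3, q4, q5, q6}
EG E[¬wait U done]: greatest fixpoint, start Z0 = {q0, q1, q3, q4, q5, q6}, keep only states in Sat with some successor in Z. Z1 = {q0, q1, q4, q5, q6}; fixed.
Sat(EG E[¬wait U done]) = {q0, q1, q4, q5, q6}
q6 ∈ Sat(EG E[¬wait U done]) = {q0, q1, q4, q5, q6}, so the formula holds at q6.

Yes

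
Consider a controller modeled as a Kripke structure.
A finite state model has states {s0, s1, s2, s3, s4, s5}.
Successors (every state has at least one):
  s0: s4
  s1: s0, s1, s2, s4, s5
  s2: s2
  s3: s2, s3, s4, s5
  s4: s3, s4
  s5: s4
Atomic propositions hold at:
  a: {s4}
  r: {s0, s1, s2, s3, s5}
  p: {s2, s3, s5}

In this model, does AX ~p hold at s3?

Sat(~p) = {s0, s1, s4}
Sat(AX ~p) = {s : every successor in {s0, s1, s4}} = {s0, s5}
s3 ∉ Sat(AX ~p) = {s0, s5}, so the formula does not hold at s3.

No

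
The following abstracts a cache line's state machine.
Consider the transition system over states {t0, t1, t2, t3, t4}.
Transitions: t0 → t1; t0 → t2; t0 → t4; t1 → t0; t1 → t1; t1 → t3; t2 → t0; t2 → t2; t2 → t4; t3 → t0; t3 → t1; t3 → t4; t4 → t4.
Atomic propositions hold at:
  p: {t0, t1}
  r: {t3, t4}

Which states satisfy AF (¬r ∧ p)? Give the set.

Sat(¬r) = {t0, t1, t2}
Sat(¬r ∧ p) = {t0, t1}
AF (¬r ∧ p): least fixpoint, start Z0 = {t0, t1}, add states with every successor in Z. Already a fixed point.
Sat(AF (¬r ∧ p)) = {t0, t1}

{t0, t1}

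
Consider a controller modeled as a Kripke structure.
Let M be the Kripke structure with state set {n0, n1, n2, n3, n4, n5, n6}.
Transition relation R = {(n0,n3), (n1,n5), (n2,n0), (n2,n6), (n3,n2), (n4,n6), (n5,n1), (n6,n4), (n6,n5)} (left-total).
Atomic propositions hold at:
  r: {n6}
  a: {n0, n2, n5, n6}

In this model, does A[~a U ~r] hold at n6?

Sat(~a) = {n1, n3, n4}
Sat(~r) = {n0, n1, n2, n3, n4, n5}
A[~a U ~r]: least fixpoint, start Z0 = Sat(~r) = {n0, n1, n2, n3, n4, n5}, add states in Sat(~a) with every successor in Z. Already a fixed point.
Sat(A[~a U ~r]) = {n0, n1, n2, n3, n4, n5}
n6 ∉ Sat(A[~a U ~r]) = {n0, n1, n2, n3, n4, n5}, so the formula does not hold at n6.

No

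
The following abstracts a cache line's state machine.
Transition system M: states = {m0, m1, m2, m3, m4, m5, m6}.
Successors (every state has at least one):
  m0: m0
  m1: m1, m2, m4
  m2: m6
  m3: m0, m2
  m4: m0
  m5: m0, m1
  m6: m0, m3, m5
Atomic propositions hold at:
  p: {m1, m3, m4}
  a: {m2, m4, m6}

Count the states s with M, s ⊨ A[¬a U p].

Sat(¬a) = {m0, m1, m3, m5}
A[¬a U p]: least fixpoint, start Z0 = Sat(p) = {m1, m3, m4}, add states in Sat(¬a) with every successor in Z. Already a fixed point.
Sat(A[¬a U p]) = {m1, m3, m4}
|Sat(A[¬a U p])| = |{m1, m3, m4}| = 3.

3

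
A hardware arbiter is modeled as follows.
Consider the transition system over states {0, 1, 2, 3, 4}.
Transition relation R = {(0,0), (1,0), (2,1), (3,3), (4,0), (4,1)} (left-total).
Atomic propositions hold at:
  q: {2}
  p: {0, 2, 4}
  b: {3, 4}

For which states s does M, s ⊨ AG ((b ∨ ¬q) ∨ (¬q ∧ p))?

Sat(¬q) = {0, 1, 3, 4}
Sat(b ∨ ¬q) = {0, 1, 3, 4}
Sat(¬q ∧ p) = {0, 4}
Sat((b ∨ ¬q) ∨ (¬q ∧ p)) = {0, 1, 3, 4}
AG ((b ∨ ¬q) ∨ (¬q ∧ p)): greatest fixpoint, start Z0 = {0, 1, 3, 4}, keep only states in Sat with every successor in Z. Already a fixed point.
Sat(AG ((b ∨ ¬q) ∨ (¬q ∧ p))) = {0, 1, 3, 4}

{0, 1, 3, 4}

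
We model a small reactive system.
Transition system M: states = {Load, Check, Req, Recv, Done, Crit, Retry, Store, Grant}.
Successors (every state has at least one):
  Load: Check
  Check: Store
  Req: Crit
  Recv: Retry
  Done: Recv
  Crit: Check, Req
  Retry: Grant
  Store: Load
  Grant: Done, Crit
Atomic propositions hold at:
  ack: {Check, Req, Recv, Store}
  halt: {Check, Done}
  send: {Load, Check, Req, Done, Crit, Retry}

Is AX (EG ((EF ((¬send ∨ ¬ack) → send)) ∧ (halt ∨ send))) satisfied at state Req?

Yes

Sat(¬send) = {Recv, Store, Grant}
Sat(¬ack) = {Load, Done, Crit, Retry, Grant}
Sat(¬send ∨ ¬ack) = {Load, Recv, Done, Crit, Retry, Store, Grant}
Sat((¬send ∨ ¬ack) → send) = {Load, Check, Req, Done, Crit, Retry}
EF ((¬send ∨ ¬ack) → send): least fixpoint, start Z0 = {Load, Check, Req, Done, Crit, Retry}, add states with some successor in Z. Z1 = {Load, Check, Req, Recv, Done, Crit, Retry, Store, Grant}; fixed.
Sat(EF ((¬send ∨ ¬ack) → send)) = {Load, Check, Req, Recv, Done, Crit, Retry, Store, Grant}
Sat(halt ∨ send) = {Load, Check, Req, Done, Crit, Retry}
Sat((EF ((¬send ∨ ¬ack) → send)) ∧ (halt ∨ send)) = {Load, Check, Req, Done, Crit, Retry}
EG ((EF ((¬send ∨ ¬ack) → send)) ∧ (halt ∨ send)): greatest fixpoint, start Z0 = {Load, Check, Req, Done, Crit, Retry}, keep only states in Sat with some successor in Z. Z1 = {Load, Req, Crit}; Z2 = {Req, Crit}; fixed.
Sat(EG ((EF ((¬send ∨ ¬ack) → send)) ∧ (halt ∨ send))) = {Req, Crit}
Sat(AX (EG ((EF ((¬send ∨ ¬ack) → send)) ∧ (halt ∨ send)))) = {s : every successor in {Req, Crit}} = {Req}
Req ∈ Sat(AX (EG ((EF ((¬send ∨ ¬ack) → send)) ∧ (halt ∨ send)))) = {Req}, so the formula holds at Req.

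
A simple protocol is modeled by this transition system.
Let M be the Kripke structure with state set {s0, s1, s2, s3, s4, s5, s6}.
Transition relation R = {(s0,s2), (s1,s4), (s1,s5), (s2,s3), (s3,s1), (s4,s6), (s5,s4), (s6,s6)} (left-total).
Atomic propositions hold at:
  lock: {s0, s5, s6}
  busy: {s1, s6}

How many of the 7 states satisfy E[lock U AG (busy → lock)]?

3

Sat(busy → lock) = {s0, s2, s3, s4, s5, s6}
AG (busy → lock): greatest fixpoint, start Z0 = {s0, s2, s3, s4, s5, s6}, keep only states in Sat with every successor in Z. Z1 = {s0, s2, s4, s5, s6}; Z2 = {s0, s4, s5, s6}; Z3 = {s4, s5, s6}; fixed.
Sat(AG (busy → lock)) = {s4, s5, s6}
E[lock U AG (busy → lock)]: least fixpoint, start Z0 = Sat(AG (busy → lock)) = {s4, s5, s6}, add states in Sat(lock) with some successor in Z. Already a fixed point.
Sat(E[lock U AG (busy → lock)]) = {s4, s5, s6}
|Sat(E[lock U AG (busy → lock)])| = |{s4, s5, s6}| = 3.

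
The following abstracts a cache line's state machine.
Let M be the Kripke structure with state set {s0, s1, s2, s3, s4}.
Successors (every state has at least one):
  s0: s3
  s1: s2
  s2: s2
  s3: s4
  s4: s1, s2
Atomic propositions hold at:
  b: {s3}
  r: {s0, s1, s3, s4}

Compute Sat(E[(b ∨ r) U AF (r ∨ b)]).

{s0, s1, s3, s4}

Sat(b ∨ r) = {s0, s1, s3, s4}
Sat(r ∨ b) = {s0, s1, s3, s4}
AF (r ∨ b): least fixpoint, start Z0 = {s0, s1, s3, s4}, add states with every successor in Z. Already a fixed point.
Sat(AF (r ∨ b)) = {s0, s1, s3, s4}
E[(b ∨ r) U AF (r ∨ b)]: least fixpoint, start Z0 = Sat(AF (r ∨ b)) = {s0, s1, s3, s4}, add states in Sat(b ∨ r) with some successor in Z. Already a fixed point.
Sat(E[(b ∨ r) U AF (r ∨ b)]) = {s0, s1, s3, s4}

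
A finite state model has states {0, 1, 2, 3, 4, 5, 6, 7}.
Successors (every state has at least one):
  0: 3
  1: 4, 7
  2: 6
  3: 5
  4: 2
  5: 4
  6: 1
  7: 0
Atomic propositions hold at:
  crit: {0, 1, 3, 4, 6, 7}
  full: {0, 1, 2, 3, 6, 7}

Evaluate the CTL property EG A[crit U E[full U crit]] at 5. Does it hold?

No

E[full U crit]: least fixpoint, start Z0 = Sat(crit) = {0, 1, 3, 4, 6, 7}, add states in Sat(full) with some successor in Z. Z1 = {0, 1, 2, 3, 4, 6, 7}; fixed.
Sat(E[full U crit]) = {0, 1, 2, 3, 4, 6, 7}
A[crit U E[full U crit]]: least fixpoint, start Z0 = Sat(E[full U crit]) = {0, 1, 2, 3, 4, 6, 7}, add states in Sat(crit) with every successor in Z. Already a fixed point.
Sat(A[crit U E[full U crit]]) = {0, 1, 2, 3, 4, 6, 7}
EG A[crit U E[full U crit]]: greatest fixpoint, start Z0 = {0, 1, 2, 3, 4, 6, 7}, keep only states in Sat with some successor in Z. Z1 = {0, 1, 2, 4, 6, 7}; Z2 = {1, 2, 4, 6, 7}; Z3 = {1, 2, 4, 6}; fixed.
Sat(EG A[crit U E[full U crit]]) = {1, 2, 4, 6}
5 ∉ Sat(EG A[crit U E[full U crit]]) = {1, 2, 4, 6}, so the formula does not hold at 5.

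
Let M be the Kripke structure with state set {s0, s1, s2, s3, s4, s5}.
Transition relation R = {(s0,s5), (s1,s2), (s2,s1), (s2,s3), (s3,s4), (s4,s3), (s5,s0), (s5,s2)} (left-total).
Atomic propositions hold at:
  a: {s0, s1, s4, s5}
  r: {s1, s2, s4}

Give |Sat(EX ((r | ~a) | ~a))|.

Sat(~a) = {s2, s3}
Sat(r | ~a) = {s1, s2, s3, s4}
Sat((r | ~a) | ~a) = {s1, s2, s3, s4}
Sat(EX ((r | ~a) | ~a)) = {s : some successor in {s1, s2, s3, s4}} = {s1, s2, s3, s4, s5}
|Sat(EX ((r | ~a) | ~a))| = |{s1, s2, s3, s4, s5}| = 5.

5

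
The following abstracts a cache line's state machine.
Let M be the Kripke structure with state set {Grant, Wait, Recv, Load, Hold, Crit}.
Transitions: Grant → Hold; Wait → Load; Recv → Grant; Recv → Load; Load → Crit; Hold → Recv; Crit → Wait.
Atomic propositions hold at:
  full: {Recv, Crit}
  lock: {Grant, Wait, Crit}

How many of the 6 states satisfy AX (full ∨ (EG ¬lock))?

2

Sat(¬lock) = {Recv, Load, Hold}
EG ¬lock: greatest fixpoint, start Z0 = {Recv, Load, Hold}, keep only states in Sat with some successor in Z. Z1 = {Recv, Hold}; Z2 = {Hold}; Z3 = ∅; fixed.
Sat(EG ¬lock) = ∅
Sat(full ∨ (EG ¬lock)) = {Recv, Crit}
Sat(AX (full ∨ (EG ¬lock))) = {s : every successor in {Recv, Crit}} = {Load, Hold}
|Sat(AX (full ∨ (EG ¬lock)))| = |{Load, Hold}| = 2.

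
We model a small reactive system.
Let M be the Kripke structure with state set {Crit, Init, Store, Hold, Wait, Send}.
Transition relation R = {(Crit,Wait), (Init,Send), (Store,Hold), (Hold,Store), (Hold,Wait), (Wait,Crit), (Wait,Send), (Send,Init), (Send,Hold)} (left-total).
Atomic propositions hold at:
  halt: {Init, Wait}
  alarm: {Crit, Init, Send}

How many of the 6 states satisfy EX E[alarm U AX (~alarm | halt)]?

Sat(~alarm) = {Store, Hold, Wait}
Sat(~alarm | halt) = {Init, Store, Hold, Wait}
Sat(AX (~alarm | halt)) = {s : every successor in {Init, Store, Hold, Wait}} = {Crit, Store, Hold, Send}
E[alarm U AX (~alarm | halt)]: least fixpoint, start Z0 = Sat(AX (~alarm | halt)) = {Crit, Store, Hold, Send}, add states in Sat(alarm) with some successor in Z. Z1 = {Crit, Init, Store, Hold, Send}; fixed.
Sat(E[alarm U AX (~alarm | halt)]) = {Crit, Init, Store, Hold, Send}
Sat(EX E[alarm U AX (~alarm | halt)]) = {s : some successor in {Crit, Init, Store, Hold, Send}} = {Init, Store, Hold, Wait, Send}
|Sat(EX E[alarm U AX (~alarm | halt)])| = |{Init, Store, Hold, Wait, Send}| = 5.

5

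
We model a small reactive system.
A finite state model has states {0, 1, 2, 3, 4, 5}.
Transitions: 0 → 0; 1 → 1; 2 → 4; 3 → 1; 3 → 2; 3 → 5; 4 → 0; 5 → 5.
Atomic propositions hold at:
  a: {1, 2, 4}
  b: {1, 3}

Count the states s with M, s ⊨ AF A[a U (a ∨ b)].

4

Sat(a ∨ b) = {1, 2, 3, 4}
A[a U (a ∨ b)]: least fixpoint, start Z0 = Sat((a ∨ b)) = {1, 2, 3, 4}, add states in Sat(a) with every successor in Z. Already a fixed point.
Sat(A[a U (a ∨ b)]) = {1, 2, 3, 4}
AF A[a U (a ∨ b)]: least fixpoint, start Z0 = {1, 2, 3, 4}, add states with every successor in Z. Already a fixed point.
Sat(AF A[a U (a ∨ b)]) = {1, 2, 3, 4}
|Sat(AF A[a U (a ∨ b)])| = |{1, 2, 3, 4}| = 4.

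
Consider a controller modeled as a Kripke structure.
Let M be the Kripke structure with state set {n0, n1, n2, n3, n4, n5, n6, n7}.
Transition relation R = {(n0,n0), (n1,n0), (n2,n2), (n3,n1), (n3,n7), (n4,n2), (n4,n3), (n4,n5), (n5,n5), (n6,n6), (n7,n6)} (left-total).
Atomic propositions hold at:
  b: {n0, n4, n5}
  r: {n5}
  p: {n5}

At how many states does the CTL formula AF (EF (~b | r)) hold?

Sat(~b) = {n1, n2, n3, n6, n7}
Sat(~b | r) = {n1, n2, n3, n5, n6, n7}
EF (~b | r): least fixpoint, start Z0 = {n1, n2, n3, n5, n6, n7}, add states with some successor in Z. Z1 = {n1, n2, n3, n4, n5, n6, n7}; fixed.
Sat(EF (~b | r)) = {n1, n2, n3, n4, n5, n6, n7}
AF (EF (~b | r)): least fixpoint, start Z0 = {n1, n2, n3, n4, n5, n6, n7}, add states with every successor in Z. Already a fixed point.
Sat(AF (EF (~b | r))) = {n1, n2, n3, n4, n5, n6, n7}
|Sat(AF (EF (~b | r)))| = |{n1, n2, n3, n4, n5, n6, n7}| = 7.

7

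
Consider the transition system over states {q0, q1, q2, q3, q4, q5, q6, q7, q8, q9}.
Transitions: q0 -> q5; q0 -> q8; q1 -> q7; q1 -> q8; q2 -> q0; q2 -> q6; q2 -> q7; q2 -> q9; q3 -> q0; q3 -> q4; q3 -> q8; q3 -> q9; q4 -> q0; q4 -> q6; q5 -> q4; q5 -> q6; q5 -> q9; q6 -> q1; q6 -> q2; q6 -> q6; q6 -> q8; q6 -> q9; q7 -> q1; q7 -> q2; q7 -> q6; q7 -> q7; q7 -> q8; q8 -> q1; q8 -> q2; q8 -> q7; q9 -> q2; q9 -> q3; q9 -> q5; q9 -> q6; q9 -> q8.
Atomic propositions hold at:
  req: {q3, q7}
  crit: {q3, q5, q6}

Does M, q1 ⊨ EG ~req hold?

Sat(~req) = {q0, q1, q2, q4, q5, q6, q8, q9}
EG ~req: greatest fixpoint, start Z0 = {q0, q1, q2, q4, q5, q6, q8, q9}, keep only states in Sat with some successor in Z. Already a fixed point.
Sat(EG ~req) = {q0, q1, q2, q4, q5, q6, q8, q9}
q1 ∈ Sat(EG ~req) = {q0, q1, q2, q4, q5, q6, q8, q9}, so the formula holds at q1.

Yes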